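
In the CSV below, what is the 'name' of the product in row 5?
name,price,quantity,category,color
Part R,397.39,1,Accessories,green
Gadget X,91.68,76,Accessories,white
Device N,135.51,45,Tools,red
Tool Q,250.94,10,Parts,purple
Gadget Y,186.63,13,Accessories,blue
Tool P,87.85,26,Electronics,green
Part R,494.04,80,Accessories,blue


Query: Row 5 ('Gadget Y'), column 'name'
Value: Gadget Y

Gadget Y


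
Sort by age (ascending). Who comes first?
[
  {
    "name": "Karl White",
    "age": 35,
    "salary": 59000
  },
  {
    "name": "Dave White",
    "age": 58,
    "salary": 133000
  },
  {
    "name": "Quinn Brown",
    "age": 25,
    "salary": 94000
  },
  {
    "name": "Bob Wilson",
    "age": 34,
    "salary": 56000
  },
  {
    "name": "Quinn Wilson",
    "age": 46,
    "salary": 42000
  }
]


Sort by: age (ascending)

Sorted order:
  1. Quinn Brown (age = 25)
  2. Bob Wilson (age = 34)
  3. Karl White (age = 35)
  4. Quinn Wilson (age = 46)
  5. Dave White (age = 58)

First: Quinn Brown

Quinn Brown


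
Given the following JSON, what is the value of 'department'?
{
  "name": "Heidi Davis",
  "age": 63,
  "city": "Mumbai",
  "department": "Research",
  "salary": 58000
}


Looking up field 'department'
Value: Research

Research


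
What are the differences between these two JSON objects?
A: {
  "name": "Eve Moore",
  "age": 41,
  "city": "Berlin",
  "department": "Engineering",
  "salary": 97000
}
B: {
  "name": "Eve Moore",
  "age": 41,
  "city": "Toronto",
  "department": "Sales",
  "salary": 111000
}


Comparing each field (in key order):
  name: same
  age: same
  city: DIFFERENT
  department: DIFFERENT
  salary: DIFFERENT
Differences:
  city: Berlin -> Toronto
  department: Engineering -> Sales
  salary: 97000 -> 111000

3 field(s) changed

3 changes: city, department, salary


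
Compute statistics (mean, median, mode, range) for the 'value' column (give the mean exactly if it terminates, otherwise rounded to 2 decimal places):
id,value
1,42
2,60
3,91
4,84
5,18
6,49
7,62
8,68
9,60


Data: [42, 60, 91, 84, 18, 49, 62, 68, 60]
Count: 9
Sum: 534
Mean: 534/9 ≈ 59.33 (rounded to 2 decimal places)
Sorted: [18, 42, 49, 60, 60, 62, 68, 84, 91]
Median: 60.0
Mode: 60 (2 times)
Range: 91 - 18 = 73
Min: 18, Max: 91

mean≈59.33, median=60.0, mode=60, range=73


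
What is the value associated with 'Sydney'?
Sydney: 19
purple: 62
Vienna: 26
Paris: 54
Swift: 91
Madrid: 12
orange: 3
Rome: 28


Looking up key 'Sydney'
Value: 19

19


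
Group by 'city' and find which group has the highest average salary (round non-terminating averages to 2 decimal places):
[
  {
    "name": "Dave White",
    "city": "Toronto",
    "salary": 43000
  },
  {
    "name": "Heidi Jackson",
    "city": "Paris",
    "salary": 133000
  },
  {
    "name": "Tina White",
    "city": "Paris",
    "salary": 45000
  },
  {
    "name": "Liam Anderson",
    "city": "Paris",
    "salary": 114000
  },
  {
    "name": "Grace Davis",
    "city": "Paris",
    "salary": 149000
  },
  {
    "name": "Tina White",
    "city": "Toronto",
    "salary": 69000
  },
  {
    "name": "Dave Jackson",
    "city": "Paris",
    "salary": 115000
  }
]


Group by: city

Groups:
  Paris: 5 people, avg salary = 556000/5 = $111200
  Toronto: 2 people, avg salary = 112000/2 = $56000

Highest average salary: Paris ($111200)

Paris ($111200)


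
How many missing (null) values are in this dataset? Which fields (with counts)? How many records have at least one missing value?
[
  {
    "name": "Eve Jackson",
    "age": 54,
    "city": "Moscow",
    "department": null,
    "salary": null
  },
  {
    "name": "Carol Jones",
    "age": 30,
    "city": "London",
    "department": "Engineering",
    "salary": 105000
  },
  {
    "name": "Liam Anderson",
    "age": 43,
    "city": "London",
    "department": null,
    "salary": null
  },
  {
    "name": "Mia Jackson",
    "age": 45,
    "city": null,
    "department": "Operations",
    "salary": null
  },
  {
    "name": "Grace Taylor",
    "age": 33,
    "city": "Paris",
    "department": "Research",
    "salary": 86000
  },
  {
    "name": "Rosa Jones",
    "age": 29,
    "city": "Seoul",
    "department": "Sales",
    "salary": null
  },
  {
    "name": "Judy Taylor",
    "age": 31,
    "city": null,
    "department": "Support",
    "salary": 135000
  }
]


Checking for missing (null) values in 7 records:

  Eve Jackson: department, salary
  Carol Jones: complete
  Liam Anderson: department, salary
  Mia Jackson: city, salary
  Grace Taylor: complete
  Rosa Jones: salary
  Judy Taylor: city

Per field:
  name: 0 missing
  age: 0 missing
  city: 2 missing
  department: 2 missing
  salary: 4 missing

Total missing values: 8
Records with any missing: 5

8 missing values (city: 2, department: 2, salary: 4); 5 incomplete records


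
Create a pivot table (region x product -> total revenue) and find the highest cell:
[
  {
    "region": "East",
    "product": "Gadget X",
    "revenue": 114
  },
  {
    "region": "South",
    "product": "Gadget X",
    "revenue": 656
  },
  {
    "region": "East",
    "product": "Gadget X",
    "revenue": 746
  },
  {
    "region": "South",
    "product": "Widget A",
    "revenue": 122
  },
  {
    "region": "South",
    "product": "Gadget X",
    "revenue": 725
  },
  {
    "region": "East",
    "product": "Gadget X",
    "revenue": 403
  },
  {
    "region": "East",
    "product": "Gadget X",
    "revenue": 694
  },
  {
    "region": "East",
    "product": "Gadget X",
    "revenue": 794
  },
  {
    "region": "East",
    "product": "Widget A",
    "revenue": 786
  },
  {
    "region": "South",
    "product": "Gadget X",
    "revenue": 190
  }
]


Pivot: region (rows) x product (columns) -> total revenue

     Gadget X      Widget A    
East          2751           786  
South         1571           122  

Highest: East / Gadget X = $2751

East / Gadget X = $2751


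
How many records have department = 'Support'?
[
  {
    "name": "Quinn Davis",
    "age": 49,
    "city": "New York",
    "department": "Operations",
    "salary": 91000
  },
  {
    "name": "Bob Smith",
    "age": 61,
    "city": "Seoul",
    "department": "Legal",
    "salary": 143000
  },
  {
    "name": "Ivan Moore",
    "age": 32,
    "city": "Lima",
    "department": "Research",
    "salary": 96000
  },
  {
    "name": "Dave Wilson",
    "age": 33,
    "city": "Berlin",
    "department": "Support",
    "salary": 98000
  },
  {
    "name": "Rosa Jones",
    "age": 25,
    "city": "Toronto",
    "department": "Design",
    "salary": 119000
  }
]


Data: 5 records
Condition: department = 'Support'

Checking each record:
  Quinn Davis: Operations
  Bob Smith: Legal
  Ivan Moore: Research
  Dave Wilson: Support MATCH
  Rosa Jones: Design

Count: 1

1


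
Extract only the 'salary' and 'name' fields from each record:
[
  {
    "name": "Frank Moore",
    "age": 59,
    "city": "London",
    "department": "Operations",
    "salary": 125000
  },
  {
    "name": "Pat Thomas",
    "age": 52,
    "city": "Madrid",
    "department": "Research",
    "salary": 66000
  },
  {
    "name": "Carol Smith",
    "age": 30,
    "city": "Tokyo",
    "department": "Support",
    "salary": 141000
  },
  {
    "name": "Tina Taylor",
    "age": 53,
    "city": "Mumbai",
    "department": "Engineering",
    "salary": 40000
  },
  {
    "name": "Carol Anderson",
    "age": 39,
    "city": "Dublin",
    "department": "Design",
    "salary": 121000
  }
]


Original: 5 records with fields: name, age, city, department, salary
Keep: ['salary', 'name']
Drop: ['age', 'city', 'department']
Result: 5 records, 2 fields each

[
  {
    "salary": 125000,
    "name": "Frank Moore"
  },
  {
    "salary": 66000,
    "name": "Pat Thomas"
  },
  {
    "salary": 141000,
    "name": "Carol Smith"
  },
  {
    "salary": 40000,
    "name": "Tina Taylor"
  },
  {
    "salary": 121000,
    "name": "Carol Anderson"
  }
]


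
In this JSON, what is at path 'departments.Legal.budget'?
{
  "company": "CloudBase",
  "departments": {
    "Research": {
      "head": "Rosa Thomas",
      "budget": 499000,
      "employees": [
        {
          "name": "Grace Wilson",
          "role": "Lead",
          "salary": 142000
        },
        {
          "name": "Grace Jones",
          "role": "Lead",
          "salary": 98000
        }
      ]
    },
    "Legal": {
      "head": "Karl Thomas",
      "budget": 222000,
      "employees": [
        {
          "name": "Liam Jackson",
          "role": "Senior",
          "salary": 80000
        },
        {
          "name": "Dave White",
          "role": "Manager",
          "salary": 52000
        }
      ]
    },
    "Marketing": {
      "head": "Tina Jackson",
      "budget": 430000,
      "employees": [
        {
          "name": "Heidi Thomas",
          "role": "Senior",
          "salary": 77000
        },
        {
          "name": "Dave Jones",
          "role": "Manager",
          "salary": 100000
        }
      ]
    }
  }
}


Path: departments.Legal.budget

Navigate:
  -> departments
  -> Legal
  -> budget = 222000

222000


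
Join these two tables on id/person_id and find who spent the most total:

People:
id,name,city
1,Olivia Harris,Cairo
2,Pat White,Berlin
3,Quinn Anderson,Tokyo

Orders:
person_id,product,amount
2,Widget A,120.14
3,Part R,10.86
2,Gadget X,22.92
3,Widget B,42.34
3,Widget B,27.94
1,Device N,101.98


Join on: people.id = orders.person_id

Joined rows:
  Pat White (Berlin) bought Widget A for $120.14
  Quinn Anderson (Tokyo) bought Part R for $10.86
  Pat White (Berlin) bought Gadget X for $22.92
  Quinn Anderson (Tokyo) bought Widget B for $42.34
  Quinn Anderson (Tokyo) bought Widget B for $27.94
  Olivia Harris (Cairo) bought Device N for $101.98

Total per person:
  Pat White: $143.06
  Olivia Harris: $101.98
  Quinn Anderson: $81.14

Top spender: Pat White ($143.06)

Pat White ($143.06)


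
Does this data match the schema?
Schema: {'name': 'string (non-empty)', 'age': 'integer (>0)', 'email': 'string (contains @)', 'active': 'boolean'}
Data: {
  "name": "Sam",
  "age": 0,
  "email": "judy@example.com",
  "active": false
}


Validating each field against schema:
  name: OK (non-empty string)
  age: FAIL (0 is not > 0)
  email: OK (string with @)
  active: OK (boolean)

Result: INVALID (1 error: age)

INVALID (1 error: age)


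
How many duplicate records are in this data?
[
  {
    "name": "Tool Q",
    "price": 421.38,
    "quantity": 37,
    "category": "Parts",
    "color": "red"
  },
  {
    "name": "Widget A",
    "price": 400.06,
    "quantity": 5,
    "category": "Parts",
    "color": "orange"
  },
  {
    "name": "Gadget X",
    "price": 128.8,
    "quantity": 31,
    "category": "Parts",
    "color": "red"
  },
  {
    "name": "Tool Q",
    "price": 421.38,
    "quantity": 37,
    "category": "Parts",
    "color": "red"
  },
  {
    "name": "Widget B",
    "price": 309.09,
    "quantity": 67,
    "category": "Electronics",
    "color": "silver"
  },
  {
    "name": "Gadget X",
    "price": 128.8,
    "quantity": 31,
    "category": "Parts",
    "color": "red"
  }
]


Checking 6 records for duplicates:

  Row 1: Tool Q ($421.38, qty 37)
  Row 2: Widget A ($400.06, qty 5)
  Row 3: Gadget X ($128.8, qty 31)
  Row 4: Tool Q ($421.38, qty 37) <-- DUPLICATE
  Row 5: Widget B ($309.09, qty 67)
  Row 6: Gadget X ($128.8, qty 31) <-- DUPLICATE

Duplicates found: 2
Unique records: 4

2 duplicates, 4 unique


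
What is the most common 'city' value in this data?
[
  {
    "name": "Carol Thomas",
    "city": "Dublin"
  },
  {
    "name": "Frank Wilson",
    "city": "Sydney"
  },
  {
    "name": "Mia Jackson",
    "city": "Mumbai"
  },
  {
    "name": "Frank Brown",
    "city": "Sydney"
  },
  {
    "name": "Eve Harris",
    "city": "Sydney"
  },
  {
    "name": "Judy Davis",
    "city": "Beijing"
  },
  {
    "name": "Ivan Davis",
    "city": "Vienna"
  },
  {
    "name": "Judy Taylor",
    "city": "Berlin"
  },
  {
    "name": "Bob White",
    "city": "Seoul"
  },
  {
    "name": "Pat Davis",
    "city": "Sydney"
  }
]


Counting 'city' values across 10 records:

  Sydney: 4 ####
  Dublin: 1 #
  Mumbai: 1 #
  Beijing: 1 #
  Vienna: 1 #
  Berlin: 1 #
  Seoul: 1 #

Most common: Sydney (4 times)

Sydney (4 times)


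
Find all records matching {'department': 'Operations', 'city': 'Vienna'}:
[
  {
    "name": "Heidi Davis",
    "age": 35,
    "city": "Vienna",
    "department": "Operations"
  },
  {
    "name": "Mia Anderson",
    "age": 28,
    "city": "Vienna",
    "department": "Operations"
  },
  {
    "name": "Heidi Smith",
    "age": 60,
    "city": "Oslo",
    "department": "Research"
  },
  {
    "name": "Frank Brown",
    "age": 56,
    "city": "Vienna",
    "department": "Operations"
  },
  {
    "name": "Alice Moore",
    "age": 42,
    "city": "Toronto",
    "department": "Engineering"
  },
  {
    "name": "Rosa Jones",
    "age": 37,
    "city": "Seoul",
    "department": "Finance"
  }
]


Search criteria: {'department': 'Operations', 'city': 'Vienna'}

Checking 6 records:
  Heidi Davis: {department: Operations, city: Vienna} <-- MATCH
  Mia Anderson: {department: Operations, city: Vienna} <-- MATCH
  Heidi Smith: {department: Research, city: Oslo}
  Frank Brown: {department: Operations, city: Vienna} <-- MATCH
  Alice Moore: {department: Engineering, city: Toronto}
  Rosa Jones: {department: Finance, city: Seoul}

Matches: ["Heidi Davis", "Mia Anderson", "Frank Brown"]

["Heidi Davis", "Mia Anderson", "Frank Brown"]


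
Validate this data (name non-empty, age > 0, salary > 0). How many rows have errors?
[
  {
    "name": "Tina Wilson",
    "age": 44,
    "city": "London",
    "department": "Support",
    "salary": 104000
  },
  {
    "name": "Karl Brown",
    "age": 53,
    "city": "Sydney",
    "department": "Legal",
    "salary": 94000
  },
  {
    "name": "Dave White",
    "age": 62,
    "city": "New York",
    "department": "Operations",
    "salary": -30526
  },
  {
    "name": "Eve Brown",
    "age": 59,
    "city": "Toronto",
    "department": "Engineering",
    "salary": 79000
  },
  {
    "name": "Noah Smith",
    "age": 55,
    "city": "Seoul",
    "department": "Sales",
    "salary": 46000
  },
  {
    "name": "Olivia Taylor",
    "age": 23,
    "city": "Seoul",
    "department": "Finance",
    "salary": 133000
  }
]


Validating 6 records:
Rules: name non-empty, age > 0, salary > 0

  Row 1 (Tina Wilson): OK
  Row 2 (Karl Brown): OK
  Row 3 (Dave White): negative salary: -30526
  Row 4 (Eve Brown): OK
  Row 5 (Noah Smith): OK
  Row 6 (Olivia Taylor): OK

Total errors: 1

1 errors


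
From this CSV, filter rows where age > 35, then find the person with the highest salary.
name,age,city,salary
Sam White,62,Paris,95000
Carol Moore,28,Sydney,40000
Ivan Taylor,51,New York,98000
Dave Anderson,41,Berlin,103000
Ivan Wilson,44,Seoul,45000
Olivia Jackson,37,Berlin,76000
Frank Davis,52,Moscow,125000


Filter: age > 35
Sort by: salary (descending)

Filtered records (6):
  Frank Davis, age 52, salary $125000
  Dave Anderson, age 41, salary $103000
  Ivan Taylor, age 51, salary $98000
  Sam White, age 62, salary $95000
  Olivia Jackson, age 37, salary $76000
  Ivan Wilson, age 44, salary $45000

Highest salary: Frank Davis ($125000)

Frank Davis


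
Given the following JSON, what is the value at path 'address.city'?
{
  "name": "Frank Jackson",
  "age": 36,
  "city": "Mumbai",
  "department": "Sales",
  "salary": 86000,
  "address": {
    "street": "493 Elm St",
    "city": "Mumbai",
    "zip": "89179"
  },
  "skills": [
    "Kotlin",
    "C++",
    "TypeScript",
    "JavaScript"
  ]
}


Query: address.city
Path: address -> city
Value: Mumbai

Mumbai


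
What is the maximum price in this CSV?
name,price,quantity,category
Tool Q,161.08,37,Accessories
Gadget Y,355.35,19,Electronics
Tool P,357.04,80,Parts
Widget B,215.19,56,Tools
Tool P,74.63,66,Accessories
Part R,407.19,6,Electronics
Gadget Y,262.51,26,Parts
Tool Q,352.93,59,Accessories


Computing maximum price:
Values: [161.08, 355.35, 357.04, 215.19, 74.63, 407.19, 262.51, 352.93]
Max = 407.19

407.19


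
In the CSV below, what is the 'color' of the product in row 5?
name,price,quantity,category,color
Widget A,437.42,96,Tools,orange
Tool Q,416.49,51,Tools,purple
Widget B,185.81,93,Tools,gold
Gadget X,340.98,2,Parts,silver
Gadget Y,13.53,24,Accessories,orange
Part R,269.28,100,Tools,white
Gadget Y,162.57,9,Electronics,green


Query: Row 5 ('Gadget Y'), column 'color'
Value: orange

orange


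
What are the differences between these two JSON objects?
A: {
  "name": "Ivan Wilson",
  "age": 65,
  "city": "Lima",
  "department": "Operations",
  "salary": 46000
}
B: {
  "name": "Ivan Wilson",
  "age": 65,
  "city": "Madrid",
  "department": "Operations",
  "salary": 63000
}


Comparing each field (in key order):
  name: same
  age: same
  city: DIFFERENT
  department: same
  salary: DIFFERENT
Differences:
  city: Lima -> Madrid
  salary: 46000 -> 63000

2 field(s) changed

2 changes: city, salary


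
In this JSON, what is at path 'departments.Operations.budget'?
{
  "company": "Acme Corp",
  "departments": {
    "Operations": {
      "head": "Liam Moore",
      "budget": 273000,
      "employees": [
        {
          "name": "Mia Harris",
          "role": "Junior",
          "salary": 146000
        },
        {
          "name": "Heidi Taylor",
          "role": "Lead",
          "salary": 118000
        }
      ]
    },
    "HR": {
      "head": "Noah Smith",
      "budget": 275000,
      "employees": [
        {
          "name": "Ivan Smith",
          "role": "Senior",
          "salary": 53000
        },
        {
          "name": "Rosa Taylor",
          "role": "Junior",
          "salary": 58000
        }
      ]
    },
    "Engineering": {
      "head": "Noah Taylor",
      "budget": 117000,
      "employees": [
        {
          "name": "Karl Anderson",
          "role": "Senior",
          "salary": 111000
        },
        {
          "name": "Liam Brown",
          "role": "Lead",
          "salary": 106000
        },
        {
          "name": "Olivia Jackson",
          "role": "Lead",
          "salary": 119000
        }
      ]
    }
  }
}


Path: departments.Operations.budget

Navigate:
  -> departments
  -> Operations
  -> budget = 273000

273000


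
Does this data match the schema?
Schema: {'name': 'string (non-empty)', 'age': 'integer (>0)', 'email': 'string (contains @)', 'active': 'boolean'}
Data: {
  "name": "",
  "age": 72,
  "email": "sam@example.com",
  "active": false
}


Validating each field against schema:
  name: FAIL ("" is an empty string)
  age: OK (positive integer)
  email: OK (string with @)
  active: OK (boolean)

Result: INVALID (1 error: name)

INVALID (1 error: name)


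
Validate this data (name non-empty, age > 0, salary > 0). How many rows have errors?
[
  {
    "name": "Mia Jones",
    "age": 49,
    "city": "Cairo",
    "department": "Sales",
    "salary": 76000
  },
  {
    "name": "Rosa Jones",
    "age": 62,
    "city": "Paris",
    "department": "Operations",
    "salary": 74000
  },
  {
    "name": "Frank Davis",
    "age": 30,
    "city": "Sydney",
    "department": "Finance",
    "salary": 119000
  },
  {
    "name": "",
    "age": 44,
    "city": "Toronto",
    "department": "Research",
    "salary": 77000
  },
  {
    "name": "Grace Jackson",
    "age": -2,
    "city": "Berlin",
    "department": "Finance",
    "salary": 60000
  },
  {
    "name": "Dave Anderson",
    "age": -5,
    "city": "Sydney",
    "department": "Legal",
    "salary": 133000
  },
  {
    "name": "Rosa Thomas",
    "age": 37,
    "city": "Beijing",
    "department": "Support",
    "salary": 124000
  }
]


Validating 7 records:
Rules: name non-empty, age > 0, salary > 0

  Row 1 (Mia Jones): OK
  Row 2 (Rosa Jones): OK
  Row 3 (Frank Davis): OK
  Row 4 (???): empty name
  Row 5 (Grace Jackson): negative age: -2
  Row 6 (Dave Anderson): negative age: -5
  Row 7 (Rosa Thomas): OK

Total errors: 3

3 errors


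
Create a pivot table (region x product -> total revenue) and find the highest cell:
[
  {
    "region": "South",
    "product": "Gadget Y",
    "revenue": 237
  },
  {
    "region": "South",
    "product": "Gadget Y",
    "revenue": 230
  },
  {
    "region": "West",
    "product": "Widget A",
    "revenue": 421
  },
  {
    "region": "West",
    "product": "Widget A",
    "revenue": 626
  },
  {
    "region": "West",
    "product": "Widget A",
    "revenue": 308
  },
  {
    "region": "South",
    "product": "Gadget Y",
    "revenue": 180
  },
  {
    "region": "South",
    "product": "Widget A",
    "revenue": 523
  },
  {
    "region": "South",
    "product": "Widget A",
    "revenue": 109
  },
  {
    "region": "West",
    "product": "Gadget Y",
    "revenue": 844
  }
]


Pivot: region (rows) x product (columns) -> total revenue

     Gadget Y      Widget A    
South          647           632  
West           844          1355  

Highest: West / Widget A = $1355

West / Widget A = $1355


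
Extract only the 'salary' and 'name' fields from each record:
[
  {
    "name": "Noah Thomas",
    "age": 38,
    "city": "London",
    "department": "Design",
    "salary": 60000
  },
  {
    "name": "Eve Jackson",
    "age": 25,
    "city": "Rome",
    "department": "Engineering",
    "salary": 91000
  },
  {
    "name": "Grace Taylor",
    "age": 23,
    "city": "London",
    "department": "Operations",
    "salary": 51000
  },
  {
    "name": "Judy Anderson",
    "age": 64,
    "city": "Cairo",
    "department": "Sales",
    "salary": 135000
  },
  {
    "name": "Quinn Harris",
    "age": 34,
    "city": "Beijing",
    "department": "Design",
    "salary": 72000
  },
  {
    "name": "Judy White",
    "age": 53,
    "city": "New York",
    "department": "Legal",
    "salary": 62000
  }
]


Original: 6 records with fields: name, age, city, department, salary
Keep: ['salary', 'name']
Drop: ['age', 'city', 'department']
Result: 6 records, 2 fields each

[
  {
    "salary": 60000,
    "name": "Noah Thomas"
  },
  {
    "salary": 91000,
    "name": "Eve Jackson"
  },
  {
    "salary": 51000,
    "name": "Grace Taylor"
  },
  {
    "salary": 135000,
    "name": "Judy Anderson"
  },
  {
    "salary": 72000,
    "name": "Quinn Harris"
  },
  {
    "salary": 62000,
    "name": "Judy White"
  }
]


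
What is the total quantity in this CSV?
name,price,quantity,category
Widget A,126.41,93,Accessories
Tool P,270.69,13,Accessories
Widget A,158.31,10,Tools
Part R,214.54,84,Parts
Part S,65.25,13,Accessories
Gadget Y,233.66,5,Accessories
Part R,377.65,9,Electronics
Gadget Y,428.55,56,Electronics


Computing total quantity:
Values: [93, 13, 10, 84, 13, 5, 9, 56]
Sum = 283

283


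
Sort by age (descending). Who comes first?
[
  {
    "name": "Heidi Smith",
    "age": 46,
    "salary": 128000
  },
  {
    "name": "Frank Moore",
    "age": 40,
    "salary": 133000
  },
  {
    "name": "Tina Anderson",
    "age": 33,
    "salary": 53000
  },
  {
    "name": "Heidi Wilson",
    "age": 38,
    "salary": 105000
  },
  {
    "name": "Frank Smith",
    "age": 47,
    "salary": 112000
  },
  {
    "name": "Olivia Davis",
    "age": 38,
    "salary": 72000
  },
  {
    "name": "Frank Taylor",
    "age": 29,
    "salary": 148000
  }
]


Sort by: age (descending)

Sorted order:
  1. Frank Smith (age = 47)
  2. Heidi Smith (age = 46)
  3. Frank Moore (age = 40)
  4. Heidi Wilson (age = 38)
  5. Olivia Davis (age = 38)
  6. Tina Anderson (age = 33)
  7. Frank Taylor (age = 29)

First: Frank Smith

Frank Smith


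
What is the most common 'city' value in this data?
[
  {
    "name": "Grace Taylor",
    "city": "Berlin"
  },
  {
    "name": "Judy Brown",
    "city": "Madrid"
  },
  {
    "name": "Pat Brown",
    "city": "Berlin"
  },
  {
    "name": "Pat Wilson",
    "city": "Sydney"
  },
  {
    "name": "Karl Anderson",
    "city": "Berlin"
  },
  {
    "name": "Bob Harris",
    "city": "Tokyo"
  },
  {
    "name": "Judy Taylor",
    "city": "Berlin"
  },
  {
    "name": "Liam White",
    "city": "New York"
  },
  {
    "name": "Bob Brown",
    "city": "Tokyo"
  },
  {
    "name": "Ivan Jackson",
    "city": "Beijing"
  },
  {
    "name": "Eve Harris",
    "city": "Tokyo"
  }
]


Counting 'city' values across 11 records:

  Berlin: 4 ####
  Tokyo: 3 ###
  Madrid: 1 #
  Sydney: 1 #
  New York: 1 #
  Beijing: 1 #

Most common: Berlin (4 times)

Berlin (4 times)


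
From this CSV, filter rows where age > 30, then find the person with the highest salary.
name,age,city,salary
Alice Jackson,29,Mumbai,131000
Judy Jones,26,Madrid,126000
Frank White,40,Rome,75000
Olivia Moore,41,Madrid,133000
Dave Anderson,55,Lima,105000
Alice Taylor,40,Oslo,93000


Filter: age > 30
Sort by: salary (descending)

Filtered records (4):
  Olivia Moore, age 41, salary $133000
  Dave Anderson, age 55, salary $105000
  Alice Taylor, age 40, salary $93000
  Frank White, age 40, salary $75000

Highest salary: Olivia Moore ($133000)

Olivia Moore


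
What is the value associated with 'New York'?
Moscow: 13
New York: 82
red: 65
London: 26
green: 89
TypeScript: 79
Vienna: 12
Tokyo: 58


Looking up key 'New York'
Value: 82

82


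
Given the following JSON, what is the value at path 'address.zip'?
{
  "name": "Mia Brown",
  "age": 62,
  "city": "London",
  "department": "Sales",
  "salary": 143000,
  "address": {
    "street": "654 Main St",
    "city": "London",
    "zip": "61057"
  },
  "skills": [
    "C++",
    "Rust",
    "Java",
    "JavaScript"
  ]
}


Query: address.zip
Path: address -> zip
Value: 61057

61057


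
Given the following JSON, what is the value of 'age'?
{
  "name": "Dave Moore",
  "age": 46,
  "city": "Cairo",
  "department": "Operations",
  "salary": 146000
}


Looking up field 'age'
Value: 46

46


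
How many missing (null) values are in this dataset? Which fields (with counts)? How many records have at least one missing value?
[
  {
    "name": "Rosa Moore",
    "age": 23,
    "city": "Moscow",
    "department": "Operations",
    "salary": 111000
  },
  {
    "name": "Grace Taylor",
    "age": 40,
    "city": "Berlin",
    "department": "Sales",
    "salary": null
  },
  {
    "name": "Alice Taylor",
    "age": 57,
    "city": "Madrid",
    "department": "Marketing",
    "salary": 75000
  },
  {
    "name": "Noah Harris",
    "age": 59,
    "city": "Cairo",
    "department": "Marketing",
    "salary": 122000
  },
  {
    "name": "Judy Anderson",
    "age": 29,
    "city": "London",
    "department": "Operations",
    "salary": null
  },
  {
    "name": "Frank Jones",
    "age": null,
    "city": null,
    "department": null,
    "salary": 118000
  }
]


Checking for missing (null) values in 6 records:

  Rosa Moore: complete
  Grace Taylor: salary
  Alice Taylor: complete
  Noah Harris: complete
  Judy Anderson: salary
  Frank Jones: age, city, department

Per field:
  name: 0 missing
  age: 1 missing
  city: 1 missing
  department: 1 missing
  salary: 2 missing

Total missing values: 5
Records with any missing: 3

5 missing values (age: 1, city: 1, department: 1, salary: 2); 3 incomplete records


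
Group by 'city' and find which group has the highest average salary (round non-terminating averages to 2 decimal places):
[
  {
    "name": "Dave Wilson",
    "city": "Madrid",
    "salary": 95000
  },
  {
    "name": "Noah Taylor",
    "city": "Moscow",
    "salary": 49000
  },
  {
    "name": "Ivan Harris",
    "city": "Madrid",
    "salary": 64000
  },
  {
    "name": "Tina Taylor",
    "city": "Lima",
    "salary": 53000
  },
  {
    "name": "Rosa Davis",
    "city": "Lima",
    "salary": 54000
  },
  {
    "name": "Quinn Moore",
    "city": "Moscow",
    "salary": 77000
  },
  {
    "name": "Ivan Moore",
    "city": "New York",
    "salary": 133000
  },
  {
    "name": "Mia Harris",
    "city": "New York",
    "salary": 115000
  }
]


Group by: city

Groups:
  Lima: 2 people, avg salary = 107000/2 = $53500
  Madrid: 2 people, avg salary = 159000/2 = $79500
  Moscow: 2 people, avg salary = 126000/2 = $63000
  New York: 2 people, avg salary = 248000/2 = $124000

Highest average salary: New York ($124000)

New York ($124000)


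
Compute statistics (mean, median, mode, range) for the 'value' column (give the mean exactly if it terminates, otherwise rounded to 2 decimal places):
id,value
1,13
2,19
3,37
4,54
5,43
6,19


Data: [13, 19, 37, 54, 43, 19]
Count: 6
Sum: 185
Mean: 185/6 ≈ 30.83 (rounded to 2 decimal places)
Sorted: [13, 19, 19, 37, 43, 54]
Median: 28.0
Mode: 19 (2 times)
Range: 54 - 13 = 41
Min: 13, Max: 54

mean≈30.83, median=28.0, mode=19, range=41


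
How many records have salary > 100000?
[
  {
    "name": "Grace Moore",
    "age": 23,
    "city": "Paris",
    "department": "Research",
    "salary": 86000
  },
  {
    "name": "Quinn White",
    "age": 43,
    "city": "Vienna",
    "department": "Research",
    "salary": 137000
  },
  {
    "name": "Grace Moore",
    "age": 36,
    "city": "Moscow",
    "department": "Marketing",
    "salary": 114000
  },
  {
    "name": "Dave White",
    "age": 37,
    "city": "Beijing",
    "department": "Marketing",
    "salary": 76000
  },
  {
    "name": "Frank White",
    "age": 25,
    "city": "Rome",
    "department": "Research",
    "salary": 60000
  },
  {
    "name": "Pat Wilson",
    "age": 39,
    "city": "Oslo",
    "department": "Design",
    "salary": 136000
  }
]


Data: 6 records
Condition: salary > 100000

Checking each record:
  Grace Moore: 86000
  Quinn White: 137000 MATCH
  Grace Moore: 114000 MATCH
  Dave White: 76000
  Frank White: 60000
  Pat Wilson: 136000 MATCH

Count: 3

3


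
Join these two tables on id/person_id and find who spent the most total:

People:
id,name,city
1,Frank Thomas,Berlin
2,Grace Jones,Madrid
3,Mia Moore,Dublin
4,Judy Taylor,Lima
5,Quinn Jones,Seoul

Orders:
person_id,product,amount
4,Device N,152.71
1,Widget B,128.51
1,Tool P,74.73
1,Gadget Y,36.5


Join on: people.id = orders.person_id

Joined rows:
  Judy Taylor (Lima) bought Device N for $152.71
  Frank Thomas (Berlin) bought Widget B for $128.51
  Frank Thomas (Berlin) bought Tool P for $74.73
  Frank Thomas (Berlin) bought Gadget Y for $36.5

Total per person:
  Frank Thomas: $239.74
  Judy Taylor: $152.71

Top spender: Frank Thomas ($239.74)

Frank Thomas ($239.74)


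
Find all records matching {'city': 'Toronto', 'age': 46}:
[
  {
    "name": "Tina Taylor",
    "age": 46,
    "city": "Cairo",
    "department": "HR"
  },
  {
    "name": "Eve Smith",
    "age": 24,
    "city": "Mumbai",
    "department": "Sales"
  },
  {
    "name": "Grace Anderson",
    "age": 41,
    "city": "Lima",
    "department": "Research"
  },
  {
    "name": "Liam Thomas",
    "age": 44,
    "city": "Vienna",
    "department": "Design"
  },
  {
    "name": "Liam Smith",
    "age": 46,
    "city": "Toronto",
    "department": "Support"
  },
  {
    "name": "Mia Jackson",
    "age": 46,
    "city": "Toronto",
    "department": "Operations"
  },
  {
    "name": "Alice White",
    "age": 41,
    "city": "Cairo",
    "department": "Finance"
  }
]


Search criteria: {'city': 'Toronto', 'age': 46}

Checking 7 records:
  Tina Taylor: {city: Cairo, age: 46}
  Eve Smith: {city: Mumbai, age: 24}
  Grace Anderson: {city: Lima, age: 41}
  Liam Thomas: {city: Vienna, age: 44}
  Liam Smith: {city: Toronto, age: 46} <-- MATCH
  Mia Jackson: {city: Toronto, age: 46} <-- MATCH
  Alice White: {city: Cairo, age: 41}

Matches: ["Liam Smith", "Mia Jackson"]

["Liam Smith", "Mia Jackson"]


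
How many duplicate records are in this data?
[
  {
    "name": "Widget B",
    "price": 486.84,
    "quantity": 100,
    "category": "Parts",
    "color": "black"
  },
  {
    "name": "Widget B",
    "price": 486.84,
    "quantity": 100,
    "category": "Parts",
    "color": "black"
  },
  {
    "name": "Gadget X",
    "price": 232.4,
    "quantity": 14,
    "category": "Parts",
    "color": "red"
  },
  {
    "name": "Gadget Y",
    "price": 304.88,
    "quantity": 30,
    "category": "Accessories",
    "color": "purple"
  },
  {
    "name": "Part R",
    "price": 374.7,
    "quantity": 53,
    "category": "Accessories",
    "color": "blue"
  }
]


Checking 5 records for duplicates:

  Row 1: Widget B ($486.84, qty 100)
  Row 2: Widget B ($486.84, qty 100) <-- DUPLICATE
  Row 3: Gadget X ($232.4, qty 14)
  Row 4: Gadget Y ($304.88, qty 30)
  Row 5: Part R ($374.7, qty 53)

Duplicates found: 1
Unique records: 4

1 duplicates, 4 unique


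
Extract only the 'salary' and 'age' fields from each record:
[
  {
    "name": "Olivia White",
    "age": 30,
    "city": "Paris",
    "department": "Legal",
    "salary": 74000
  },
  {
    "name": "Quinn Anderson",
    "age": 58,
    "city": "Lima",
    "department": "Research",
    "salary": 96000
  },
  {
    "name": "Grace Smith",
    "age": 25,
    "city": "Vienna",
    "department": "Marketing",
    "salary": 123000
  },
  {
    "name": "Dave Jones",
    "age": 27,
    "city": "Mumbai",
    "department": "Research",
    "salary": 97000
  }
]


Original: 4 records with fields: name, age, city, department, salary
Keep: ['salary', 'age']
Drop: ['name', 'city', 'department']
Result: 4 records, 2 fields each

[
  {
    "salary": 74000,
    "age": 30
  },
  {
    "salary": 96000,
    "age": 58
  },
  {
    "salary": 123000,
    "age": 25
  },
  {
    "salary": 97000,
    "age": 27
  }
]


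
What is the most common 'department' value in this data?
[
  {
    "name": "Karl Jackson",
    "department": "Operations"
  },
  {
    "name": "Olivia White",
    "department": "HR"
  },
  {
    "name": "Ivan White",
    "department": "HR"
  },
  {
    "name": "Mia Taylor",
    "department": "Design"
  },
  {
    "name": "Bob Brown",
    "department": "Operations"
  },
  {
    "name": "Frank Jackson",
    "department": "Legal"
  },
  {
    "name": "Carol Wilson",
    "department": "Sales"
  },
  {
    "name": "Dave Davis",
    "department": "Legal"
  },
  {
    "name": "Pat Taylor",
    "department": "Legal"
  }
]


Counting 'department' values across 9 records:

  Legal: 3 ###
  Operations: 2 ##
  HR: 2 ##
  Design: 1 #
  Sales: 1 #

Most common: Legal (3 times)

Legal (3 times)


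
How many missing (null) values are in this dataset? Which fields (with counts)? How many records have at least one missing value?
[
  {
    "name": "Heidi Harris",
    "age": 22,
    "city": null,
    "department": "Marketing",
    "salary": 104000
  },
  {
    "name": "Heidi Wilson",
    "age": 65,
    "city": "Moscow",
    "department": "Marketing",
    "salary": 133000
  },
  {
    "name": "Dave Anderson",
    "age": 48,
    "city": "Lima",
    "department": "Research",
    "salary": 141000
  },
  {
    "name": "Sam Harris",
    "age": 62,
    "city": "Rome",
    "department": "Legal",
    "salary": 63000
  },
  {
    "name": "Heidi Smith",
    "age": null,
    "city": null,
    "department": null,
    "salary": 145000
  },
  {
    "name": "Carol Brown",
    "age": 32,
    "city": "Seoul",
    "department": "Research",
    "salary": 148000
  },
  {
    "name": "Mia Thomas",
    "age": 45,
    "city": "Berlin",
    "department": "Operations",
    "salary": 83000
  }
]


Checking for missing (null) values in 7 records:

  Heidi Harris: city
  Heidi Wilson: complete
  Dave Anderson: complete
  Sam Harris: complete
  Heidi Smith: age, city, department
  Carol Brown: complete
  Mia Thomas: complete

Per field:
  name: 0 missing
  age: 1 missing
  city: 2 missing
  department: 1 missing
  salary: 0 missing

Total missing values: 4
Records with any missing: 2

4 missing values (age: 1, city: 2, department: 1); 2 incomplete records


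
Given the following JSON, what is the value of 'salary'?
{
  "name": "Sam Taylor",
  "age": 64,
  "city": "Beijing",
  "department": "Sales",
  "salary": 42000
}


Looking up field 'salary'
Value: 42000

42000


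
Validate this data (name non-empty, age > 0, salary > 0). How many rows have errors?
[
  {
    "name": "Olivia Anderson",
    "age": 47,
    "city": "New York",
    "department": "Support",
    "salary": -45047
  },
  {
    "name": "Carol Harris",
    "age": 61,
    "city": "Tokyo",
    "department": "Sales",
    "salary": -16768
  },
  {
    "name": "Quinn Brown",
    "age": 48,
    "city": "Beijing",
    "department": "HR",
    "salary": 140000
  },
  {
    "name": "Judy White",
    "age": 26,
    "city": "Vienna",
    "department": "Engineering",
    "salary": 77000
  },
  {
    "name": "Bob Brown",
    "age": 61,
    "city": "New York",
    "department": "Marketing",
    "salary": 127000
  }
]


Validating 5 records:
Rules: name non-empty, age > 0, salary > 0

  Row 1 (Olivia Anderson): negative salary: -45047
  Row 2 (Carol Harris): negative salary: -16768
  Row 3 (Quinn Brown): OK
  Row 4 (Judy White): OK
  Row 5 (Bob Brown): OK

Total errors: 2

2 errors


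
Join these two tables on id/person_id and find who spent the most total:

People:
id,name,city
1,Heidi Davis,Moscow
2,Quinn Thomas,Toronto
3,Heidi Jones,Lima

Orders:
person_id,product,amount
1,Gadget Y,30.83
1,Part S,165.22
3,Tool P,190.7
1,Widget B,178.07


Join on: people.id = orders.person_id

Joined rows:
  Heidi Davis (Moscow) bought Gadget Y for $30.83
  Heidi Davis (Moscow) bought Part S for $165.22
  Heidi Jones (Lima) bought Tool P for $190.7
  Heidi Davis (Moscow) bought Widget B for $178.07

Total per person:
  Heidi Davis: $374.12
  Heidi Jones: $190.70

Top spender: Heidi Davis ($374.12)

Heidi Davis ($374.12)


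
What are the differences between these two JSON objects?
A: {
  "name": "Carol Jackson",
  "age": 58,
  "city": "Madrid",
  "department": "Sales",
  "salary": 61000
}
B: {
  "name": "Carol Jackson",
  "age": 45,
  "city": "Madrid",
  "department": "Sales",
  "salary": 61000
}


Comparing each field (in key order):
  name: same
  age: DIFFERENT
  city: same
  department: same
  salary: same
Differences:
  age: 58 -> 45

1 field(s) changed

1 change: age


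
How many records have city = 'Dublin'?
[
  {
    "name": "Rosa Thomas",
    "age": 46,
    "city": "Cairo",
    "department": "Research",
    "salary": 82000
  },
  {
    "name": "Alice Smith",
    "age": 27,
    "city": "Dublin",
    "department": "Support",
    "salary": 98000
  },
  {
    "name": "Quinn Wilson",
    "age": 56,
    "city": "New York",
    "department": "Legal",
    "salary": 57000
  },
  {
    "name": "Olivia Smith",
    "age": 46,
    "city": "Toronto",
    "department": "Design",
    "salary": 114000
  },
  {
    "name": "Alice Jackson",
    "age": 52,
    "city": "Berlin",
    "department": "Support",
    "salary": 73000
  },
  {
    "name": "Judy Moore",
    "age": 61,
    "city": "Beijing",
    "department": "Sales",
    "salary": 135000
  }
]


Data: 6 records
Condition: city = 'Dublin'

Checking each record:
  Rosa Thomas: Cairo
  Alice Smith: Dublin MATCH
  Quinn Wilson: New York
  Olivia Smith: Toronto
  Alice Jackson: Berlin
  Judy Moore: Beijing

Count: 1

1


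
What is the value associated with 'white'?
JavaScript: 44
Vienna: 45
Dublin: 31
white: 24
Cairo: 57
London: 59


Looking up key 'white'
Value: 24

24


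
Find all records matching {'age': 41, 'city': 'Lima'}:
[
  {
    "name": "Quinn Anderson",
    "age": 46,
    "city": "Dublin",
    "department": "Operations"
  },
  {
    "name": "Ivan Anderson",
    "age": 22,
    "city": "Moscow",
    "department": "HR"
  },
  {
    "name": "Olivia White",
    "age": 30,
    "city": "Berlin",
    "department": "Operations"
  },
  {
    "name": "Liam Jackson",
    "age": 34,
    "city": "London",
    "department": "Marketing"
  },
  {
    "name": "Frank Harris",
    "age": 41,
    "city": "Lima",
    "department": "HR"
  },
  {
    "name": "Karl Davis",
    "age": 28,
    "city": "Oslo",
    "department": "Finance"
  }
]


Search criteria: {'age': 41, 'city': 'Lima'}

Checking 6 records:
  Quinn Anderson: {age: 46, city: Dublin}
  Ivan Anderson: {age: 22, city: Moscow}
  Olivia White: {age: 30, city: Berlin}
  Liam Jackson: {age: 34, city: London}
  Frank Harris: {age: 41, city: Lima} <-- MATCH
  Karl Davis: {age: 28, city: Oslo}

Matches: ["Frank Harris"]

["Frank Harris"]


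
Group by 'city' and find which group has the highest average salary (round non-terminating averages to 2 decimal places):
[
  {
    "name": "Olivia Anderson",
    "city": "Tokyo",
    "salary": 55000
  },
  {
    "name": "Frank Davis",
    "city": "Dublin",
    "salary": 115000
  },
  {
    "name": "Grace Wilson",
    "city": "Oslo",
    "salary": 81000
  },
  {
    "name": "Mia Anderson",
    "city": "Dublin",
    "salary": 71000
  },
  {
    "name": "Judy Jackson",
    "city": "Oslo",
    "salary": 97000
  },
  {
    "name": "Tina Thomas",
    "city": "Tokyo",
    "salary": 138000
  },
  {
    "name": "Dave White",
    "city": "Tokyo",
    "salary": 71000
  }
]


Group by: city

Groups:
  Dublin: 2 people, avg salary = 186000/2 = $93000
  Oslo: 2 people, avg salary = 178000/2 = $89000
  Tokyo: 3 people, avg salary = 264000/3 = $88000

Highest average salary: Dublin ($93000)

Dublin ($93000)
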